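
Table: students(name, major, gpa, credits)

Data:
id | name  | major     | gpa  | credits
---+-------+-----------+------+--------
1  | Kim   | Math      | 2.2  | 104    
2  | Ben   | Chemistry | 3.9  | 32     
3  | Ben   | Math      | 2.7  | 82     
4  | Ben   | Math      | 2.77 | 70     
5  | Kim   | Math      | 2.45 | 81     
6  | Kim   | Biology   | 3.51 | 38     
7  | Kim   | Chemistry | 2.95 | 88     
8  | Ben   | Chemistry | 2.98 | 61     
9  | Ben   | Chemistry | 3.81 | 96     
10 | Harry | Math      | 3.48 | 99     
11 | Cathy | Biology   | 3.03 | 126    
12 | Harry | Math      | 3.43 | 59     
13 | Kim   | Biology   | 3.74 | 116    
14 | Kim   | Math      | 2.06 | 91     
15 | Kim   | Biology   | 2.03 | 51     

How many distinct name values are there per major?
SELECT major, COUNT(DISTINCT name)
FROM students
GROUP BY major

Result:
  Biology: 2 distinct
  Chemistry: 2 distinct
  Math: 3 distinct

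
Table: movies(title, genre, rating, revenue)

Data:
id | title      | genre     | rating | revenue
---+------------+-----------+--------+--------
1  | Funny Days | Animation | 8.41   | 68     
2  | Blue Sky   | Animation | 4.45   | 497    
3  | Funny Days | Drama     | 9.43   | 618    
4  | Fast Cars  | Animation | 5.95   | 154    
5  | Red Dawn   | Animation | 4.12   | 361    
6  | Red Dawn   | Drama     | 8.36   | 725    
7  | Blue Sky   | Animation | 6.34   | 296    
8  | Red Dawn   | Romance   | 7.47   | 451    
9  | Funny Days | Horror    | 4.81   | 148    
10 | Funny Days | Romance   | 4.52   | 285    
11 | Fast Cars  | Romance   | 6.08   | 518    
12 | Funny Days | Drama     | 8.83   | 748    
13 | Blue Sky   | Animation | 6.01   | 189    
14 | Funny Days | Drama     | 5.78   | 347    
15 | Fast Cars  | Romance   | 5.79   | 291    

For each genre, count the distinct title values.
SELECT genre, COUNT(DISTINCT title)
FROM movies
GROUP BY genre

Result:
  Animation: 4 distinct
  Drama: 2 distinct
  Horror: 1 distinct
  Romance: 3 distinct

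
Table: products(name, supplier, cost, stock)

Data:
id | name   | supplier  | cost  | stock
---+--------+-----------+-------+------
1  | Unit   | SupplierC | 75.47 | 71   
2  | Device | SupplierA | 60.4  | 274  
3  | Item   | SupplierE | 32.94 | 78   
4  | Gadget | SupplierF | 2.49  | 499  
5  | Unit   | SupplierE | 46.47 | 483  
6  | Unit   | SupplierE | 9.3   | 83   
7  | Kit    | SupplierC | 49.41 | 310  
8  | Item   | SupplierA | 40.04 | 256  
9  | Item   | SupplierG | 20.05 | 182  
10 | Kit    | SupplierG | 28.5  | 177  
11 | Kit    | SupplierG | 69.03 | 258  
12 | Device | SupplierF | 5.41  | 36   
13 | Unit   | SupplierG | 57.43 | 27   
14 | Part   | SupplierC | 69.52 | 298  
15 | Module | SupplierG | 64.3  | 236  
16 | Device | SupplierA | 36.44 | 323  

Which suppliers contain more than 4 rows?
SELECT supplier, COUNT(*) as cnt
FROM products
GROUP BY supplier
HAVING COUNT(*) > 4

Result:
  SupplierG: 5

Note: HAVING filters groups after aggregation, WHERE filters rows before.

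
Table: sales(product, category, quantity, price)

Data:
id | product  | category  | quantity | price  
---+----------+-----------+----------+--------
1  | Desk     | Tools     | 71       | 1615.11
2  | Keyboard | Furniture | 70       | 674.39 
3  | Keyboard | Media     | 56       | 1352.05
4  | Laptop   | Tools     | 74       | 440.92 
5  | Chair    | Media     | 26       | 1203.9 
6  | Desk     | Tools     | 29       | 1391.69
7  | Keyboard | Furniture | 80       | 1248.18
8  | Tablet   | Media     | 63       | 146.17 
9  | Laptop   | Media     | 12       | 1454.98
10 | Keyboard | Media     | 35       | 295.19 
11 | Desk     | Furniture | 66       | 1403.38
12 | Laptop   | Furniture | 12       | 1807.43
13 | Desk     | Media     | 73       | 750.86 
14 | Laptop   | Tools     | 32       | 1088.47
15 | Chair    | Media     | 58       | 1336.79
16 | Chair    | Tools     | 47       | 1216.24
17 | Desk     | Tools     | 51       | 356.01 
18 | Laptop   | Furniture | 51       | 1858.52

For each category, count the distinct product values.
SELECT category, COUNT(DISTINCT product)
FROM sales
GROUP BY category

Result:
  Furniture: 3 distinct
  Media: 5 distinct
  Tools: 3 distinct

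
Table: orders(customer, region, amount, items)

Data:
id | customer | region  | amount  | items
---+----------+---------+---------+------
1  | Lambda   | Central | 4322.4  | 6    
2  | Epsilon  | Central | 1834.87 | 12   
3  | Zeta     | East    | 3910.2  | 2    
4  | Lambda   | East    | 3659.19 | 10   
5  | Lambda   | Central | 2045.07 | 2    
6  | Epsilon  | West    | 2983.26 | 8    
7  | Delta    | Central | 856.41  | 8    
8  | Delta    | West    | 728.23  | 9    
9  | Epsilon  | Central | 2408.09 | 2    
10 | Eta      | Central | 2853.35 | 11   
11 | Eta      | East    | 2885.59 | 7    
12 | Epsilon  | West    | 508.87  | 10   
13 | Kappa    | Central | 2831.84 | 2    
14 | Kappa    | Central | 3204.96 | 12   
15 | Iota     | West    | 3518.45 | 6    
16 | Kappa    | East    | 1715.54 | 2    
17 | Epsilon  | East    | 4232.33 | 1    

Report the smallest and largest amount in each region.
SELECT region, MIN(amount), MAX(amount)
FROM orders
GROUP BY region

Result:
  Central: min=856.41, max=4322.40
  East: min=1715.54, max=4232.33
  West: min=508.87, max=3518.45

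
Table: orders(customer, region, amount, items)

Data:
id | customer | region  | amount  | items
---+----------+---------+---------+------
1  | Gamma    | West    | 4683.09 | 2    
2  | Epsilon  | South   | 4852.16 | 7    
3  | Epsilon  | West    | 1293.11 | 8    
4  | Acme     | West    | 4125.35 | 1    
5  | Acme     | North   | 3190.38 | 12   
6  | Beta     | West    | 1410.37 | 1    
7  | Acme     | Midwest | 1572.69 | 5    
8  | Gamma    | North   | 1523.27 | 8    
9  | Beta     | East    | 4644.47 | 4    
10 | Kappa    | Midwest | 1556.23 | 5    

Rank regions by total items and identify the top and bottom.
SELECT region, SUM(items)
FROM orders
GROUP BY region
ORDER BY SUM(items)

All groups:
  East: 4
  South: 7
  Midwest: 10
  West: 12
  North: 20

Highest: North (20)
Lowest: East (4)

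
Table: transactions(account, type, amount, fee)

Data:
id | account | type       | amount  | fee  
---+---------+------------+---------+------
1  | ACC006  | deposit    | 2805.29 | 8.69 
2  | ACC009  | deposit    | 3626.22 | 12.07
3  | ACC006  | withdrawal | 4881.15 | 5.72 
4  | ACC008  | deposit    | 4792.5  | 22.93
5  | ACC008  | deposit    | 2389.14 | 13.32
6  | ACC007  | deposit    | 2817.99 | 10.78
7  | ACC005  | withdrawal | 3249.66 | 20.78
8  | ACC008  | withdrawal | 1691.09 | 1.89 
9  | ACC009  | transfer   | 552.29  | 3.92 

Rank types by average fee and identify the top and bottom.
SELECT type, AVG(fee)
FROM transactions
GROUP BY type
ORDER BY AVG(fee)

All groups:
  transfer: 3.92
  withdrawal: 9.46
  deposit: 13.56

Highest: deposit (13.56)
Lowest: transfer (3.92)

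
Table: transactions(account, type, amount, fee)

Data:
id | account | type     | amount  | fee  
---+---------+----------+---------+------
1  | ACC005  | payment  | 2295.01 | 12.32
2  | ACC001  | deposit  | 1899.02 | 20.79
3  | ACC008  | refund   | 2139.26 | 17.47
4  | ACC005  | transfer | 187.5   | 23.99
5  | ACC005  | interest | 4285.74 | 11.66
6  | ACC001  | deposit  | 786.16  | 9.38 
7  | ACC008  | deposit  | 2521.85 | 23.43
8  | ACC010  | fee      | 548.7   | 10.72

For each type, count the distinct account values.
SELECT type, COUNT(DISTINCT account)
FROM transactions
GROUP BY type

Result:
  deposit: 2 distinct
  fee: 1 distinct
  interest: 1 distinct
  payment: 1 distinct
  refund: 1 distinct
  transfer: 1 distinct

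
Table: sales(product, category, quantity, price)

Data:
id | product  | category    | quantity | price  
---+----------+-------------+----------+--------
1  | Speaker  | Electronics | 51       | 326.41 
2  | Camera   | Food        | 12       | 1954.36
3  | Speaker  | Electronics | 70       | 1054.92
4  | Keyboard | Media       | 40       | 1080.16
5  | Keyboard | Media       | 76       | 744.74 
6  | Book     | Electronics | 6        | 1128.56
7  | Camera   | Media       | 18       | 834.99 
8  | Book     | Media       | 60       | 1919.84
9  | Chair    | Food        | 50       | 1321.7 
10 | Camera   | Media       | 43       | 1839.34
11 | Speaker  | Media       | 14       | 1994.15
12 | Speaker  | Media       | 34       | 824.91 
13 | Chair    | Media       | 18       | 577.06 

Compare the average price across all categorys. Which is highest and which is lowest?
SELECT category, AVG(price)
FROM sales
GROUP BY category
ORDER BY AVG(price)

All groups:
  Electronics: 836.63
  Media: 1226.90
  Food: 1638.03

Highest: Food (1638.03)
Lowest: Electronics (836.63)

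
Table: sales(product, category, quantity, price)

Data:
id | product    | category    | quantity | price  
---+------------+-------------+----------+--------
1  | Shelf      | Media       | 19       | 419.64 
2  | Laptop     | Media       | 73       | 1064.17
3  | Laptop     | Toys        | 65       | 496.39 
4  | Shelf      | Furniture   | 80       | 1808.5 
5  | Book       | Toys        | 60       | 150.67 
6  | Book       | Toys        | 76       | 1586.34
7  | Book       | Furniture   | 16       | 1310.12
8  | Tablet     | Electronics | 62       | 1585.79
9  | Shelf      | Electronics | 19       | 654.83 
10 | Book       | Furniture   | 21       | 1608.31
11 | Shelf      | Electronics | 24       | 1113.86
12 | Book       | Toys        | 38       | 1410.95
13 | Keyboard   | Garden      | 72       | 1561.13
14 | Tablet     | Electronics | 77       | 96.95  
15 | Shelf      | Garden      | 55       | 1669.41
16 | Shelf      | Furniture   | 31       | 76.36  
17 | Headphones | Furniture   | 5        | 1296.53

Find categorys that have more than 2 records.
SELECT category, COUNT(*) as cnt
FROM sales
GROUP BY category
HAVING COUNT(*) > 2

Result:
  Electronics: 4
  Furniture: 5
  Toys: 4

Note: HAVING filters groups after aggregation, WHERE filters rows before.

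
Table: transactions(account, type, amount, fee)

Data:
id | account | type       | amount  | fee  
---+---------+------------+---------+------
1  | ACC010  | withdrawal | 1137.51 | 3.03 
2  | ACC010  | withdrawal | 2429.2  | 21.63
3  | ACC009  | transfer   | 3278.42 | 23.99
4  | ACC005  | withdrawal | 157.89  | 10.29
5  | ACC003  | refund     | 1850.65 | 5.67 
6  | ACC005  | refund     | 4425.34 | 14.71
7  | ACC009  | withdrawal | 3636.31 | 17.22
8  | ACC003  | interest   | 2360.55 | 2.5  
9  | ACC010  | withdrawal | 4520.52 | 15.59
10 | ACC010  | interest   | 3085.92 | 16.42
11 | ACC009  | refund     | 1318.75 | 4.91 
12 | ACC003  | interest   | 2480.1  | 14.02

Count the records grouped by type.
SELECT type, COUNT(*) as count
FROM transactions
GROUP BY type

Result:
  interest: 3
  refund: 3
  transfer: 1
  withdrawal: 5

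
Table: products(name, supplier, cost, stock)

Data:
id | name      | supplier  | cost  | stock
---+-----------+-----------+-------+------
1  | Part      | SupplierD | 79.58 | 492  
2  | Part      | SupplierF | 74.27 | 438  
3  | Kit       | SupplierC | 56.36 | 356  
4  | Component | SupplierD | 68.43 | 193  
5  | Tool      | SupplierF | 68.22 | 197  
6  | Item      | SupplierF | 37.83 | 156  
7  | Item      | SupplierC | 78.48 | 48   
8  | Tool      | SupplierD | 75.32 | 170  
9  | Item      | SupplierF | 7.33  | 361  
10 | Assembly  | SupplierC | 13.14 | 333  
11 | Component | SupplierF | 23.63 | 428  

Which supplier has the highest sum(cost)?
SELECT supplier, SUM(cost) as val
FROM products
GROUP BY supplier
ORDER BY val DESC
LIMIT 1

Result: SupplierD with sum(cost) = 223.33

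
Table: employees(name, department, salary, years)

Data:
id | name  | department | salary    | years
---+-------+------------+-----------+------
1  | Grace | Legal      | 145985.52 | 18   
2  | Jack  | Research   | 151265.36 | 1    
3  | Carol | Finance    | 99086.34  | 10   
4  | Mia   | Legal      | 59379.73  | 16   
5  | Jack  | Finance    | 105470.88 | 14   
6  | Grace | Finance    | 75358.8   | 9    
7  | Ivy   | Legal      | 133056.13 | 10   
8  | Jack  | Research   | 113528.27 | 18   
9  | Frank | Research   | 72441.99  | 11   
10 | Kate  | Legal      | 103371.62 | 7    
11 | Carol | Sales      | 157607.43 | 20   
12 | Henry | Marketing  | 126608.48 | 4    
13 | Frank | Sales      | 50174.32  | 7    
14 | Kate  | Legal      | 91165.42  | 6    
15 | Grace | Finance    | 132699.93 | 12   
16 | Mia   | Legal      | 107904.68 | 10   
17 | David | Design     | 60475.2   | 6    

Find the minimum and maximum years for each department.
SELECT department, MIN(years), MAX(years)
FROM employees
GROUP BY department

Result:
  Design: min=6, max=6
  Finance: min=9, max=14
  Legal: min=6, max=18
  Marketing: min=4, max=4
  Research: min=1, max=18
  Sales: min=7, max=20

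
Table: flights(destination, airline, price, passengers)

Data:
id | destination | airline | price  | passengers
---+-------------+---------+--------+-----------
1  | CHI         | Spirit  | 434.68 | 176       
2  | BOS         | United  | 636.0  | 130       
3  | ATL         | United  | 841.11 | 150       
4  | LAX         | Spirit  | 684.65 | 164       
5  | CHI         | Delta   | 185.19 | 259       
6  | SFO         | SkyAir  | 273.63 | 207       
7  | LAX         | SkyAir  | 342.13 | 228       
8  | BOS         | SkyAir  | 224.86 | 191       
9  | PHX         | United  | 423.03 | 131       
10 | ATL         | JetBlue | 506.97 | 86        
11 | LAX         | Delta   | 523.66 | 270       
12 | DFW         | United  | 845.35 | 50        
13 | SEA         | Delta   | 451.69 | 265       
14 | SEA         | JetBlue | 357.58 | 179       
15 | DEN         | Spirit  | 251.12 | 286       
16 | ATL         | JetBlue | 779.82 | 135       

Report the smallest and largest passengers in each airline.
SELECT airline, MIN(passengers), MAX(passengers)
FROM flights
GROUP BY airline

Result:
  Delta: min=259, max=270
  JetBlue: min=86, max=179
  SkyAir: min=191, max=228
  Spirit: min=164, max=286
  United: min=50, max=150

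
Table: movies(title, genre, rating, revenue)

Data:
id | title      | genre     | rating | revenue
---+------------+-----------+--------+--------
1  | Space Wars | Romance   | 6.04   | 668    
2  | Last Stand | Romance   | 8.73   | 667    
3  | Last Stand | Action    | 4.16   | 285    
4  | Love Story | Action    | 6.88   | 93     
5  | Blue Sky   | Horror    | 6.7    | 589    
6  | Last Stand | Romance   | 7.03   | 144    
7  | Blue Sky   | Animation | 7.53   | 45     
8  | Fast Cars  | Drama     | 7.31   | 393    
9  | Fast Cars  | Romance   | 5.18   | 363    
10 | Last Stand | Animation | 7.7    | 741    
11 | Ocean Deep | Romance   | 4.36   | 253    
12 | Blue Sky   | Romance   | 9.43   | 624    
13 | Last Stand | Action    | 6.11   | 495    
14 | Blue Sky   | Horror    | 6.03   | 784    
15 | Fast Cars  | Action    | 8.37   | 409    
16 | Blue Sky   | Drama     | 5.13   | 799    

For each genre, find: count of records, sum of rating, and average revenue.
SELECT genre,
       COUNT(*) as cnt,
       SUM(rating) as total_rating,
       AVG(revenue) as avg_revenue
FROM movies
GROUP BY genre

Result:
  Action: 4 records, 25.52 total rating, 320.50 avg revenue
  Animation: 2 records, 15.23 total rating, 393.00 avg revenue
  Drama: 2 records, 12.44 total rating, 596.00 avg revenue
  Horror: 2 records, 12.73 total rating, 686.50 avg revenue
  Romance: 6 records, 40.77 total rating, 453.17 avg revenue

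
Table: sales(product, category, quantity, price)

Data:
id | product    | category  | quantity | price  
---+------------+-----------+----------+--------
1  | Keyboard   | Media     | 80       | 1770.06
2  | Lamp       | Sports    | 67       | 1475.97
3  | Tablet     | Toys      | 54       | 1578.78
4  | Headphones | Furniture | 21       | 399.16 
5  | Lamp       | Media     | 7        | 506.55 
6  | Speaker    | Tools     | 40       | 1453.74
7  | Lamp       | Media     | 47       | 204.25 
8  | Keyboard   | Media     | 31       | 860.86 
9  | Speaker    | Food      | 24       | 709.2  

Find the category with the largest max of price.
SELECT category, MAX(price) as val
FROM sales
GROUP BY category
ORDER BY val DESC
LIMIT 1

Result: Media with max(price) = 1770.06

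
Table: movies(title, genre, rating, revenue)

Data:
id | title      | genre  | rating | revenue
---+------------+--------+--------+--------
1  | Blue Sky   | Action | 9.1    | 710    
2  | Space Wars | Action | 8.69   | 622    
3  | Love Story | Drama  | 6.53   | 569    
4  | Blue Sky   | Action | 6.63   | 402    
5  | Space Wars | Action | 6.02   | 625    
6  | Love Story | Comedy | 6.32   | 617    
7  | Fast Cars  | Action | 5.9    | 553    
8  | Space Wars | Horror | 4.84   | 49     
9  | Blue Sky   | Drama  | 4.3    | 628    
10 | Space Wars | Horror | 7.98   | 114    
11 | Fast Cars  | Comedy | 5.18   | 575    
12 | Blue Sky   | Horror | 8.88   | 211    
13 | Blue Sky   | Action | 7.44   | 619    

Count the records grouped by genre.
SELECT genre, COUNT(*) as count
FROM movies
GROUP BY genre

Result:
  Action: 6
  Comedy: 2
  Drama: 2
  Horror: 3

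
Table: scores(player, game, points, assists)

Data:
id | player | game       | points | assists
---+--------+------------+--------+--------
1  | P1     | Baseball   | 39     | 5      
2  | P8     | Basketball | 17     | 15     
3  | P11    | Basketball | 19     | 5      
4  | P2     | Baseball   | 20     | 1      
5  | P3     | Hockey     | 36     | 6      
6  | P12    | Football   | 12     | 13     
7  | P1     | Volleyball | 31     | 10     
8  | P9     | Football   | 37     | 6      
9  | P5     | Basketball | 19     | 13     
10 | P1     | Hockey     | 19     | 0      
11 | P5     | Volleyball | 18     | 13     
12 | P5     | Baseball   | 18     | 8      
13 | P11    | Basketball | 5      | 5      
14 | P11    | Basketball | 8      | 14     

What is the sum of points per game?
SELECT game, SUM(points) as result
FROM scores
GROUP BY game

Result:
  Baseball: 77
  Basketball: 68
  Football: 49
  Hockey: 55
  Volleyball: 49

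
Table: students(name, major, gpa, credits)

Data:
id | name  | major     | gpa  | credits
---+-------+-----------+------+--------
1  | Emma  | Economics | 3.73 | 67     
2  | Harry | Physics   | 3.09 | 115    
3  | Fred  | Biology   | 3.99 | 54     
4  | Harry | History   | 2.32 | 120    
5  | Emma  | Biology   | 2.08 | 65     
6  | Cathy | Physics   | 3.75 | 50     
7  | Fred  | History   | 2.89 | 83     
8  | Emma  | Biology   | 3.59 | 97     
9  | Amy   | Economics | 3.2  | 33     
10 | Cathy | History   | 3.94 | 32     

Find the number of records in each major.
SELECT major, COUNT(*) as count
FROM students
GROUP BY major

Result:
  Biology: 3
  Economics: 2
  History: 3
  Physics: 2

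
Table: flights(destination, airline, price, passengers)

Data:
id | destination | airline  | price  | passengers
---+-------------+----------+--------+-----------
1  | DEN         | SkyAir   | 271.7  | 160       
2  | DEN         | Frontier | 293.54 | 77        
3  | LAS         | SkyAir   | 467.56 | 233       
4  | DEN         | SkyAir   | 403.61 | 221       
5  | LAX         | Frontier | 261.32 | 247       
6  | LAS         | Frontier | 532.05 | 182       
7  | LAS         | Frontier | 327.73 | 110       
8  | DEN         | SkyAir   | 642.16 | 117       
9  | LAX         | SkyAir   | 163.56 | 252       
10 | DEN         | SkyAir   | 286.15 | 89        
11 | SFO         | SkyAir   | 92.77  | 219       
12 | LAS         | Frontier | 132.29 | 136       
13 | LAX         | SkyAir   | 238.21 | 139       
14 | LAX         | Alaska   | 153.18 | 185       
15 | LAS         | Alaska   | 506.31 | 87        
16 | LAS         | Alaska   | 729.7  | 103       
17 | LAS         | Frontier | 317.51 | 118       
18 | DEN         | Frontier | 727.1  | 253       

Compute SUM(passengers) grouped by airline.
SELECT airline, SUM(passengers) as result
FROM flights
GROUP BY airline

Result:
  Alaska: 375
  Frontier: 1123
  SkyAir: 1430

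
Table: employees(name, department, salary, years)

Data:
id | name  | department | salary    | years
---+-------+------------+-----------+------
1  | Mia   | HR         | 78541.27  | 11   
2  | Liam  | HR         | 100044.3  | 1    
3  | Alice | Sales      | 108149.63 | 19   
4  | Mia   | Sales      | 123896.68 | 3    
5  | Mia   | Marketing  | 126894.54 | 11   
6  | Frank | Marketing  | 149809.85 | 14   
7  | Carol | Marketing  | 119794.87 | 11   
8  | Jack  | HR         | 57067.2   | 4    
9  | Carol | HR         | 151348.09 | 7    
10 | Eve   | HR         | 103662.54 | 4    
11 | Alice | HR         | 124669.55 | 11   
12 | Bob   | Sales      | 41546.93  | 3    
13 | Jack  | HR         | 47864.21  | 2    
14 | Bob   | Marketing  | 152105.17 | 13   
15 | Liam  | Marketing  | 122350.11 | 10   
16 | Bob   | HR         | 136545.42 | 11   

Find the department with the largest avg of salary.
SELECT department, AVG(salary) as val
FROM employees
GROUP BY department
ORDER BY val DESC
LIMIT 1

Result: Marketing with avg(salary) = 134190.91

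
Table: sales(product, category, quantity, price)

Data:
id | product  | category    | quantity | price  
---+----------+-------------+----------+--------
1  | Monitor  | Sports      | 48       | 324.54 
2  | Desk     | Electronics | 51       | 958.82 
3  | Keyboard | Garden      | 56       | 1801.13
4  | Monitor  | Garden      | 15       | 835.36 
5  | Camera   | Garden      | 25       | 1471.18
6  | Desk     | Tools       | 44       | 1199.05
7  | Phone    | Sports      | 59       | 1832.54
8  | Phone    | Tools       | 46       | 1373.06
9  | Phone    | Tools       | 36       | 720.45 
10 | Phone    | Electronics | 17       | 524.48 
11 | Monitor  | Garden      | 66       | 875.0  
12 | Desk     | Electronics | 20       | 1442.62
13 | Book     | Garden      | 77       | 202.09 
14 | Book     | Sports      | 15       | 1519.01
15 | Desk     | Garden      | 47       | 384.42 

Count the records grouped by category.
SELECT category, COUNT(*) as count
FROM sales
GROUP BY category

Result:
  Electronics: 3
  Garden: 6
  Sports: 3
  Tools: 3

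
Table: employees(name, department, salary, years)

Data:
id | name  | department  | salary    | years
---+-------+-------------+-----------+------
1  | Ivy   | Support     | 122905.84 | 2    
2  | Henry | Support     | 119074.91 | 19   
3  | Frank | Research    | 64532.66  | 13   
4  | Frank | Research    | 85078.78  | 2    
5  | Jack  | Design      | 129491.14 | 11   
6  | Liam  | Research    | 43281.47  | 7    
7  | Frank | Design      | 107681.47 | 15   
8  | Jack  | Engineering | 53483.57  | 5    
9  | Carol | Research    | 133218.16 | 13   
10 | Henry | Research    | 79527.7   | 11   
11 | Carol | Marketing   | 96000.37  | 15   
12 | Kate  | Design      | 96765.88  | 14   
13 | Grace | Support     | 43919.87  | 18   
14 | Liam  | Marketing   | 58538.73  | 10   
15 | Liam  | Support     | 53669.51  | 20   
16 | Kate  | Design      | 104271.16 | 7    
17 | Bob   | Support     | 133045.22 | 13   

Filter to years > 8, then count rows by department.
SELECT department, COUNT(*)
FROM employees
WHERE years > 8
GROUP BY department

Note: WHERE filters rows before grouping.

Result:
  Design: 3
  Marketing: 2
  Research: 3
  Support: 4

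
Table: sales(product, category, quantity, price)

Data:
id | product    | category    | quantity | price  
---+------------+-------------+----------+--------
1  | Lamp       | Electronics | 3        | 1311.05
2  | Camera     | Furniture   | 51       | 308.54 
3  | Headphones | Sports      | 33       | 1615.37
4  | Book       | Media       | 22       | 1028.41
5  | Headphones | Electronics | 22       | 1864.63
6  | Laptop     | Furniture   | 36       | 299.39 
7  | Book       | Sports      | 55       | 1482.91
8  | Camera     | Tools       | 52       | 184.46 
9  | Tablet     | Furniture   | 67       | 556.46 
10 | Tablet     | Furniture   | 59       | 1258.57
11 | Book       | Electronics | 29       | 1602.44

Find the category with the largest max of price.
SELECT category, MAX(price) as val
FROM sales
GROUP BY category
ORDER BY val DESC
LIMIT 1

Result: Electronics with max(price) = 1864.63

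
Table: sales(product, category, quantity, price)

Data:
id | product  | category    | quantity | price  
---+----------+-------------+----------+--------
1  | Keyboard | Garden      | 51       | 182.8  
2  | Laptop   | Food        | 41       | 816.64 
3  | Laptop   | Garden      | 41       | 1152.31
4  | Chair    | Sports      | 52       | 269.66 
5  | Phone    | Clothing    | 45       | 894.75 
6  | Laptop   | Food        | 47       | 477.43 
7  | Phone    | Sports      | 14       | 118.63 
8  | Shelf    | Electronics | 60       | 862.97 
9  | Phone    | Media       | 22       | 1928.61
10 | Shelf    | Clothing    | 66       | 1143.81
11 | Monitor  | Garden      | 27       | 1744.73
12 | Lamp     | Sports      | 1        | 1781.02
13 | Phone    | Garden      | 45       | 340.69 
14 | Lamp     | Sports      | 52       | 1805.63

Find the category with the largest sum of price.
SELECT category, SUM(price) as val
FROM sales
GROUP BY category
ORDER BY val DESC
LIMIT 1

Result: Sports with sum(price) = 3974.94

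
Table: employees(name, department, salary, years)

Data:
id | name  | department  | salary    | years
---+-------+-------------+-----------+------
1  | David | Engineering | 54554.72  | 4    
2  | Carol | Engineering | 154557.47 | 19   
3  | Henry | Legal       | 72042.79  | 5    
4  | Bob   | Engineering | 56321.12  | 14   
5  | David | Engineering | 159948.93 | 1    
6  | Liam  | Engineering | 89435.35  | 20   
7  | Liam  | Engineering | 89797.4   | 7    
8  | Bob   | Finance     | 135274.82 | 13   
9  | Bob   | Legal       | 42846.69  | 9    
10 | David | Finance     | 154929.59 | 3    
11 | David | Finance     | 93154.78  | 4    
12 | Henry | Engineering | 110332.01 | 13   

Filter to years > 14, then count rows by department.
SELECT department, COUNT(*)
FROM employees
WHERE years > 14
GROUP BY department

Note: WHERE filters rows before grouping.

Result:
  Engineering: 2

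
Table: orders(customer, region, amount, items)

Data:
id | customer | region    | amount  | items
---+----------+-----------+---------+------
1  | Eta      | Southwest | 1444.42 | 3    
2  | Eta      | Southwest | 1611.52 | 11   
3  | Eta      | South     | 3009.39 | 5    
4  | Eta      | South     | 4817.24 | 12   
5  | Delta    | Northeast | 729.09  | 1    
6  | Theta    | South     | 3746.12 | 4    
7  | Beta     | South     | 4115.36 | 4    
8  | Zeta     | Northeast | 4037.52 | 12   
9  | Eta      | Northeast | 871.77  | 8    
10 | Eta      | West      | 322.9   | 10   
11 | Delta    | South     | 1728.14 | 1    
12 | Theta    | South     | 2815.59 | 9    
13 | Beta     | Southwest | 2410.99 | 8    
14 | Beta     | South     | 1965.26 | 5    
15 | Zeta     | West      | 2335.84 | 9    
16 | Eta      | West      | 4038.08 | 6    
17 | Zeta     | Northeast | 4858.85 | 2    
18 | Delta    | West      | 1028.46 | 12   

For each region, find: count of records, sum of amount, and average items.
SELECT region,
       COUNT(*) as cnt,
       SUM(amount) as total_amount,
       AVG(items) as avg_items
FROM orders
GROUP BY region

Result:
  Northeast: 4 records, 10497.23 total amount, 5.75 avg items
  South: 7 records, 22197.10 total amount, 5.71 avg items
  Southwest: 3 records, 5466.93 total amount, 7.33 avg items
  West: 4 records, 7725.28 total amount, 9.25 avg items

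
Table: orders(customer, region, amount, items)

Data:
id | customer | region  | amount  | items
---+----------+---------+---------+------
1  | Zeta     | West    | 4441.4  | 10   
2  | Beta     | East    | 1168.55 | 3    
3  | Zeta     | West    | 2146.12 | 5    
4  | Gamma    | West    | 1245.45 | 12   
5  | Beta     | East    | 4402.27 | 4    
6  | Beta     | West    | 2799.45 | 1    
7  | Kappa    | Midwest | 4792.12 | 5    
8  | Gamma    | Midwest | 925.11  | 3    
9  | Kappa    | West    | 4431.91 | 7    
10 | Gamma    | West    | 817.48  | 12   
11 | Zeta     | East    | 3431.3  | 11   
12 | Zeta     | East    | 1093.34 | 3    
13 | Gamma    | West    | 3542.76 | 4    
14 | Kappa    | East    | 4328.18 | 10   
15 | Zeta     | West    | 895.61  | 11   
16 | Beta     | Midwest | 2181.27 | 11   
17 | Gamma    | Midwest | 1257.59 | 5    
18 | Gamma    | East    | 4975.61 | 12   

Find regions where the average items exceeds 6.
SELECT region, AVG(items)
FROM orders
GROUP BY region
HAVING AVG(items) > 6

Result:
  East: avg=7.17
  West: avg=7.75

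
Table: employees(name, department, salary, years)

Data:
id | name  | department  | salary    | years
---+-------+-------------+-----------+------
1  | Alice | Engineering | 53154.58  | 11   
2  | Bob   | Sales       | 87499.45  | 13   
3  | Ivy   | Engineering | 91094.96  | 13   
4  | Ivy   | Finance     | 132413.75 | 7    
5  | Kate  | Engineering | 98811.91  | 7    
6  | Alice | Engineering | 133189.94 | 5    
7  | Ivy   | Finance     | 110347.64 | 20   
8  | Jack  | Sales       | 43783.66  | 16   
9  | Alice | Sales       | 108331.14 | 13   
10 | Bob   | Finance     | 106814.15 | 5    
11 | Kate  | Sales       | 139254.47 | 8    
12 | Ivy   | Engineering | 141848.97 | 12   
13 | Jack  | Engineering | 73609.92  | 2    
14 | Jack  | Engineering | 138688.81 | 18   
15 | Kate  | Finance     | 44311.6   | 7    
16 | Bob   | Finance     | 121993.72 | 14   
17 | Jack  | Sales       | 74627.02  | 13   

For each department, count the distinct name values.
SELECT department, COUNT(DISTINCT name)
FROM employees
GROUP BY department

Result:
  Engineering: 4 distinct
  Finance: 3 distinct
  Sales: 4 distinct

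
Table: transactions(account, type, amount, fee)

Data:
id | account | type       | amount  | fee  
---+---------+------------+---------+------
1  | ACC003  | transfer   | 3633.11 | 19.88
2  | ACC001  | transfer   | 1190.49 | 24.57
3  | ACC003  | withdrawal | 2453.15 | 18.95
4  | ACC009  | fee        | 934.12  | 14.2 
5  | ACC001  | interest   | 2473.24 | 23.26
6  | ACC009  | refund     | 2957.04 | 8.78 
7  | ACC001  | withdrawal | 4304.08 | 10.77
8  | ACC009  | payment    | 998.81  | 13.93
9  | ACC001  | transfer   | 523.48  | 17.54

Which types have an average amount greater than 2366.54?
SELECT type, AVG(amount)
FROM transactions
GROUP BY type
HAVING AVG(amount) > 2366.54

Result:
  interest: avg=2473.24
  refund: avg=2957.04
  withdrawal: avg=3378.62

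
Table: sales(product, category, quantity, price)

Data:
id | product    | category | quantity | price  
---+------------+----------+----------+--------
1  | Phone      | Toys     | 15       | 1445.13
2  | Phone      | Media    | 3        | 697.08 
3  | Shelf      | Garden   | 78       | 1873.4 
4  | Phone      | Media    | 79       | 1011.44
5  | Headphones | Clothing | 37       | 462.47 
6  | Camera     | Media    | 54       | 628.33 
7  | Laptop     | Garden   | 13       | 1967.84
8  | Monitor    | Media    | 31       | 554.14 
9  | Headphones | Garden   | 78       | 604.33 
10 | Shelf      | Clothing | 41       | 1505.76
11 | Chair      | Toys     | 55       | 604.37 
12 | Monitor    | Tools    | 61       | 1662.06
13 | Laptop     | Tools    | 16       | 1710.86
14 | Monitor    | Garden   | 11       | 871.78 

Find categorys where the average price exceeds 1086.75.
SELECT category, AVG(price)
FROM sales
GROUP BY category
HAVING AVG(price) > 1086.75

Result:
  Garden: avg=1329.34
  Tools: avg=1686.46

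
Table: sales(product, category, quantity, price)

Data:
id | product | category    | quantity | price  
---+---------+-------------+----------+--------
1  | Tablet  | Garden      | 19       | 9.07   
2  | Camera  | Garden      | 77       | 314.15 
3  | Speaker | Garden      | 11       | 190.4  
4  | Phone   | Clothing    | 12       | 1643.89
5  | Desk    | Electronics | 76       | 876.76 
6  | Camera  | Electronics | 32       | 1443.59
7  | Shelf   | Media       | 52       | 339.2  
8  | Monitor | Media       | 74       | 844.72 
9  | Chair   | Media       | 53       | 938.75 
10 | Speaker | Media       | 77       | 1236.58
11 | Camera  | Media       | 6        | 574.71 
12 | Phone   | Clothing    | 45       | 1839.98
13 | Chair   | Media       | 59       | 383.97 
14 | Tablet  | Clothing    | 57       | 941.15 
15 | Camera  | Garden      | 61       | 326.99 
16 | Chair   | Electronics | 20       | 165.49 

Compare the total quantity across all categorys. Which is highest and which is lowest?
SELECT category, SUM(quantity)
FROM sales
GROUP BY category
ORDER BY SUM(quantity)

All groups:
  Clothing: 114
  Electronics: 128
  Garden: 168
  Media: 321

Highest: Media (321)
Lowest: Clothing (114)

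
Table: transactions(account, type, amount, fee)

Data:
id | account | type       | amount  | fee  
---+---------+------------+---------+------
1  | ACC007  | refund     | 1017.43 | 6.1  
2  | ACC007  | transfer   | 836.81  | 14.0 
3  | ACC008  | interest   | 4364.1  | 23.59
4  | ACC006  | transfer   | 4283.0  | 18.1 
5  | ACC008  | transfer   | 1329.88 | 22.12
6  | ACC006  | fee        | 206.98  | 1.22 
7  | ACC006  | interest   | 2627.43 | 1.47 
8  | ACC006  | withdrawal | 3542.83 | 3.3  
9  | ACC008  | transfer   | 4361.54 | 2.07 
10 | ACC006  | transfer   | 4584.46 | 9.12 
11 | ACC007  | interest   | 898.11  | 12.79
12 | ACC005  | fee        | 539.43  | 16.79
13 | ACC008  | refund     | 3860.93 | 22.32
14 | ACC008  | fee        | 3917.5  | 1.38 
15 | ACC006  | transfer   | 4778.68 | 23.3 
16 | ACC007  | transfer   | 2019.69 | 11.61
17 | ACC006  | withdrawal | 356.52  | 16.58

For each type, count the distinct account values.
SELECT type, COUNT(DISTINCT account)
FROM transactions
GROUP BY type

Result:
  fee: 3 distinct
  interest: 3 distinct
  refund: 2 distinct
  transfer: 3 distinct
  withdrawal: 1 distinct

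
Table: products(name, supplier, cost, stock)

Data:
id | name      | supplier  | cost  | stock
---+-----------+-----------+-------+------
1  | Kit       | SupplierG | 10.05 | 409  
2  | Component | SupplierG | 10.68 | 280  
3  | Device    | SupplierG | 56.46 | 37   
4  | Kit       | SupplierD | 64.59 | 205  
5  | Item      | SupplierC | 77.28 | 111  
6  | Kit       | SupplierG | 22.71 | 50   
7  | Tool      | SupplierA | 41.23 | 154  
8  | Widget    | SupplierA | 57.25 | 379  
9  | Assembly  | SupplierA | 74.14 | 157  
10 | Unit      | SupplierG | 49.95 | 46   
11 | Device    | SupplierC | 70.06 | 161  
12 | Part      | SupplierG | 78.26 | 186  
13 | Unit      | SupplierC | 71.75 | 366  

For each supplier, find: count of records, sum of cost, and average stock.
SELECT supplier,
       COUNT(*) as cnt,
       SUM(cost) as total_cost,
       AVG(stock) as avg_stock
FROM products
GROUP BY supplier

Result:
  SupplierA: 3 records, 172.62 total cost, 230.00 avg stock
  SupplierC: 3 records, 219.09 total cost, 212.67 avg stock
  SupplierD: 1 records, 64.59 total cost, 205.00 avg stock
  SupplierG: 6 records, 228.11 total cost, 168.00 avg stock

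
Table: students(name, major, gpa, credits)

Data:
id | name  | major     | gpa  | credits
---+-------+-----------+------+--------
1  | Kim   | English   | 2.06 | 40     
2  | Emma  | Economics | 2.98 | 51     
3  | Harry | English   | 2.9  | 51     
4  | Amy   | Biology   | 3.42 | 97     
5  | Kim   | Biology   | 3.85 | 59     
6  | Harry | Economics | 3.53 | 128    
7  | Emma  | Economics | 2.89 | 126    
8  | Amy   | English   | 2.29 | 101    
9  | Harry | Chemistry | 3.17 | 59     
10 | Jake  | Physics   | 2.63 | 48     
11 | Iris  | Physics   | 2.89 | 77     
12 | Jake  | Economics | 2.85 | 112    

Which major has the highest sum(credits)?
SELECT major, SUM(credits) as val
FROM students
GROUP BY major
ORDER BY val DESC
LIMIT 1

Result: Economics with sum(credits) = 417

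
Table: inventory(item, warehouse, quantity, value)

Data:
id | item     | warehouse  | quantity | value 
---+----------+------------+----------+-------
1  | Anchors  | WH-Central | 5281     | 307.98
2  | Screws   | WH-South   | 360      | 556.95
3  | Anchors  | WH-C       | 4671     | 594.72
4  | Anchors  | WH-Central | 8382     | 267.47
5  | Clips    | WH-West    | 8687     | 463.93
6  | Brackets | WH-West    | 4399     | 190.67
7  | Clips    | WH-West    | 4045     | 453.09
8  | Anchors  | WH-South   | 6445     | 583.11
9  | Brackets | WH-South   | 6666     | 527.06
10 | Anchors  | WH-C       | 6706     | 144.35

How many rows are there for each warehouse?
SELECT warehouse, COUNT(*) as count
FROM inventory
GROUP BY warehouse

Result:
  WH-C: 2
  WH-Central: 2
  WH-South: 3
  WH-West: 3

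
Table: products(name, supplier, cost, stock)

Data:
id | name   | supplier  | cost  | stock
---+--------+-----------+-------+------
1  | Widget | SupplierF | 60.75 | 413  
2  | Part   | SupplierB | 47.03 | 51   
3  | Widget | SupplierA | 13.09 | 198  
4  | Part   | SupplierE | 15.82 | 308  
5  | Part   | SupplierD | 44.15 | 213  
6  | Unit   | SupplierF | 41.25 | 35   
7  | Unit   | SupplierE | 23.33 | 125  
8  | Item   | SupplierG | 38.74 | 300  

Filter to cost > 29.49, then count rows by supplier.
SELECT supplier, COUNT(*)
FROM products
WHERE cost > 29.49
GROUP BY supplier

Note: WHERE filters rows before grouping.

Result:
  SupplierB: 1
  SupplierD: 1
  SupplierF: 2
  SupplierG: 1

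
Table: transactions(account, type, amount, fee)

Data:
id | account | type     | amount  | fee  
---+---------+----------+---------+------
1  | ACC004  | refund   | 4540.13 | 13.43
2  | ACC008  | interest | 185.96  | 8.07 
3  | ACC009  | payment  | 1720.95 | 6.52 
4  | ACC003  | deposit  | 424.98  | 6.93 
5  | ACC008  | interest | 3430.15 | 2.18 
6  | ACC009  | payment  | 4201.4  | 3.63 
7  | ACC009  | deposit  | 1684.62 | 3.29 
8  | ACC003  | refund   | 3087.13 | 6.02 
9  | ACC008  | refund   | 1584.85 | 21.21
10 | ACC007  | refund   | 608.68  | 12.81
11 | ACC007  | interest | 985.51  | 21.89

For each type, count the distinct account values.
SELECT type, COUNT(DISTINCT account)
FROM transactions
GROUP BY type

Result:
  deposit: 2 distinct
  interest: 2 distinct
  payment: 1 distinct
  refund: 4 distinct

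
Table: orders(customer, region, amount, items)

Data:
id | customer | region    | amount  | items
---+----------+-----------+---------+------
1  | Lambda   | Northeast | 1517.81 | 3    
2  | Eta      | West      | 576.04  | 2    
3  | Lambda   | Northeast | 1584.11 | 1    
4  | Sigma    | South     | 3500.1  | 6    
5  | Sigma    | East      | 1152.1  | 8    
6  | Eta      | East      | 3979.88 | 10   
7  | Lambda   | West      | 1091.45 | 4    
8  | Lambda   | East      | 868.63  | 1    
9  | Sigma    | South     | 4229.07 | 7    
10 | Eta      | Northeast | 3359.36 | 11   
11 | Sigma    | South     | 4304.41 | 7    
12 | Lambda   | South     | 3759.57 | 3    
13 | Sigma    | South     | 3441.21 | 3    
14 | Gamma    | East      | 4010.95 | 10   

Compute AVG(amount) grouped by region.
SELECT region, AVG(amount) as result
FROM orders
GROUP BY region

Result:
  East: 2502.89
  Northeast: 2153.76
  South: 3846.87
  West: 833.75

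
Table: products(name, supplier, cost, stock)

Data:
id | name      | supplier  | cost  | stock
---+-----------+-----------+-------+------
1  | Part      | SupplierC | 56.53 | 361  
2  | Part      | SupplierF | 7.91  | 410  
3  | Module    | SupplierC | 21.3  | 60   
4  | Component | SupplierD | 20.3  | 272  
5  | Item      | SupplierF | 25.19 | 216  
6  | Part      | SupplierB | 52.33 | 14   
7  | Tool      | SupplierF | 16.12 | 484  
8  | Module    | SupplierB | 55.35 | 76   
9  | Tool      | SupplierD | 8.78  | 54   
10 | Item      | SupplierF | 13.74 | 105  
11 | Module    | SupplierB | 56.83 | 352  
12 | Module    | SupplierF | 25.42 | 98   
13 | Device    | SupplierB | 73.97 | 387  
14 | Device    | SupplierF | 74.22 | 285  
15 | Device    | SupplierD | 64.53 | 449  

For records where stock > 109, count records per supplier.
SELECT supplier, COUNT(*)
FROM products
WHERE stock > 109
GROUP BY supplier

Note: WHERE filters rows before grouping.

Result:
  SupplierB: 2
  SupplierC: 1
  SupplierD: 2
  SupplierF: 4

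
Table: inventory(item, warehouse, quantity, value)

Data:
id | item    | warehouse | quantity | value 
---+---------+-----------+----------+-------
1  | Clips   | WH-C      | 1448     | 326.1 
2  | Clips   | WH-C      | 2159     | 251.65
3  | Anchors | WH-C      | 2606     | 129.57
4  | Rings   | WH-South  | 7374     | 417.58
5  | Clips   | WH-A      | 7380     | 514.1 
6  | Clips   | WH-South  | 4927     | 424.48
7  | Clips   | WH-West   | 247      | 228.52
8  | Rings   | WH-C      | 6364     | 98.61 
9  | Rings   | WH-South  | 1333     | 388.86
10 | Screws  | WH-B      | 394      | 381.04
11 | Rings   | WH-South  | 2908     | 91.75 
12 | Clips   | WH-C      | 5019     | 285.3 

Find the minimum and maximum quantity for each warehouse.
SELECT warehouse, MIN(quantity), MAX(quantity)
FROM inventory
GROUP BY warehouse

Result:
  WH-A: min=7380, max=7380
  WH-B: min=394, max=394
  WH-C: min=1448, max=6364
  WH-South: min=1333, max=7374
  WH-West: min=247, max=247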